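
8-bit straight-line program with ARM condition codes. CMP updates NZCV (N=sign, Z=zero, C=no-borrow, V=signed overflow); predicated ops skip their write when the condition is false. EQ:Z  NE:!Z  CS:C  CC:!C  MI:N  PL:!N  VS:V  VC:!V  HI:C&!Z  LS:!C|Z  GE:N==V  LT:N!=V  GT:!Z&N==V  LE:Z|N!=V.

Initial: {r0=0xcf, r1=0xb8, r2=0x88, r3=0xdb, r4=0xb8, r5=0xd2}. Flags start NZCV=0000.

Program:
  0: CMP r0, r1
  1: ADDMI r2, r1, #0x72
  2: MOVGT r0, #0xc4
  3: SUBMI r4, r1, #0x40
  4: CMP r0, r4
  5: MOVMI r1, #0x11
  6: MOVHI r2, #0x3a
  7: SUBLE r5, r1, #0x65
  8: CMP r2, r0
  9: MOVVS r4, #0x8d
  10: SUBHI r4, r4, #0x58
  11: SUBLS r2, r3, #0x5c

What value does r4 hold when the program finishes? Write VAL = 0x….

VAL = 0xb8

[0] flags=0010 → (cmp)
[1] flags=0010 MI?F → skip
[2] flags=0010 GT?T → r0=0xc4
[3] flags=0010 MI?F → skip
[4] flags=0010 → (cmp)
[5] flags=0010 MI?F → skip
[6] flags=0010 HI?T → r2=0x3a
[7] flags=0010 LE?F → skip
[8] flags=0000 → (cmp)
[9] flags=0000 VS?F → skip
[10] flags=0000 HI?F → skip
[11] flags=0000 LS?T → r2=0x7f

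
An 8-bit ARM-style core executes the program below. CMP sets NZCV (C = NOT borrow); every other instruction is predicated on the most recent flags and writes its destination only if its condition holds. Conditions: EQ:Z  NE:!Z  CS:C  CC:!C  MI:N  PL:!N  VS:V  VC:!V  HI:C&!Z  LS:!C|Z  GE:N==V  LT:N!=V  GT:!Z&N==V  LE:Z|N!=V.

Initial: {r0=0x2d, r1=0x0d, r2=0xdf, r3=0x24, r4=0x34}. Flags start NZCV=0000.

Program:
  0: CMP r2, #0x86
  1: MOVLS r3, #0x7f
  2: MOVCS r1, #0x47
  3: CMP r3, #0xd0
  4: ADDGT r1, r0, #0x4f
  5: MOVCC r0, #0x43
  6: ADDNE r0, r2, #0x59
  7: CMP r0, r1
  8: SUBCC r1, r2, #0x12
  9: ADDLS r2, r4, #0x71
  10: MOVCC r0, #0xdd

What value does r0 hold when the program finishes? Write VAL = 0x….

VAL = 0xdd

0: ✓ CMP  NZCV=0010
1: · MOVLS
2: ✓ MOVCS  r1←0x47
3: ✓ CMP  NZCV=0000
4: ✓ ADDGT  r1←0x7c
5: ✓ MOVCC  r0←0x43
6: ✓ ADDNE  r0←0x38
7: ✓ CMP  NZCV=1000
8: ✓ SUBCC  r1←0xcd
9: ✓ ADDLS  r2←0xa5
10: ✓ MOVCC  r0←0xdd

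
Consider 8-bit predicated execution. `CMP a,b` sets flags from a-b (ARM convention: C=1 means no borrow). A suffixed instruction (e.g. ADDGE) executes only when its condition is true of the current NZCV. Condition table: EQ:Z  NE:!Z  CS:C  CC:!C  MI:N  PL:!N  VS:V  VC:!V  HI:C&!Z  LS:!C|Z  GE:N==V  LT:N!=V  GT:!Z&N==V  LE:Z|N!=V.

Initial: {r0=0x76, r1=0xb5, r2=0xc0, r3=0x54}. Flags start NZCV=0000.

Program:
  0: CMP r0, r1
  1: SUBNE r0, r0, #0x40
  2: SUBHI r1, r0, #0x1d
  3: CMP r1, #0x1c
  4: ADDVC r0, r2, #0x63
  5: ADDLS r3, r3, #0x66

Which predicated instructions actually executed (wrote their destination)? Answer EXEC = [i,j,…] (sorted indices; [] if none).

EXEC = [1,4]

[0] flags=1001 → (cmp)
[1] flags=1001 NE?T → r0=0x36
[2] flags=1001 HI?F → skip
[3] flags=1010 → (cmp)
[4] flags=1010 VC?T → r0=0x23
[5] flags=1010 LS?F → skip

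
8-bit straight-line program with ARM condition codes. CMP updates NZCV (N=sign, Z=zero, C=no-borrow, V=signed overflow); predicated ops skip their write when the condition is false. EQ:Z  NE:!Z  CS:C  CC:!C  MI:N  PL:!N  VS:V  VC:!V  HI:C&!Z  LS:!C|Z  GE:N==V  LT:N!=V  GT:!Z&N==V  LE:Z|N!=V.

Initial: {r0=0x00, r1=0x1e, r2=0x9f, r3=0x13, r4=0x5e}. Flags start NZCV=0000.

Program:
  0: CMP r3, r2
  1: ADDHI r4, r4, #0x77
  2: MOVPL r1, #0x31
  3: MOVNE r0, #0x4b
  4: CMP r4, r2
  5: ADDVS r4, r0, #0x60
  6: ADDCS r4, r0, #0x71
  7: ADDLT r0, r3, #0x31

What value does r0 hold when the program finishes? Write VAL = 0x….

VAL = 0x4b

[0] flags=0000 → (cmp)
[1] flags=0000 HI?F → skip
[2] flags=0000 PL?T → r1=0x31
[3] flags=0000 NE?T → r0=0x4b
[4] flags=1001 → (cmp)
[5] flags=1001 VS?T → r4=0xab
[6] flags=1001 CS?F → skip
[7] flags=1001 LT?F → skip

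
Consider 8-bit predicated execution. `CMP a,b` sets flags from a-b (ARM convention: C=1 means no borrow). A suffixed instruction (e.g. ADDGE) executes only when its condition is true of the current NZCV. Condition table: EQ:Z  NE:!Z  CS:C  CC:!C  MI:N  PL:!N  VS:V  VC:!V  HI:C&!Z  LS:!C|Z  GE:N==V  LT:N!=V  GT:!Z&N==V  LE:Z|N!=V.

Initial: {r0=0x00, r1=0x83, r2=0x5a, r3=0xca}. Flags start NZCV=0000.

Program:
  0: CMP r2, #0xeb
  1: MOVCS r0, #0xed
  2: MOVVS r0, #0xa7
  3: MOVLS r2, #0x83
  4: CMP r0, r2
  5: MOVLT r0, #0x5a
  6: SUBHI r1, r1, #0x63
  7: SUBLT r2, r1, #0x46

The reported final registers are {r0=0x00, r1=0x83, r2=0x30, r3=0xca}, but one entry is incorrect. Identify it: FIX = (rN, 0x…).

0: ✓ CMP  NZCV=0000
1: · MOVCS
2: · MOVVS
3: ✓ MOVLS  r2←0x83
4: ✓ CMP  NZCV=0000
5: · MOVLT
6: · SUBHI
7: · SUBLT

FIX = (r2, 0x83)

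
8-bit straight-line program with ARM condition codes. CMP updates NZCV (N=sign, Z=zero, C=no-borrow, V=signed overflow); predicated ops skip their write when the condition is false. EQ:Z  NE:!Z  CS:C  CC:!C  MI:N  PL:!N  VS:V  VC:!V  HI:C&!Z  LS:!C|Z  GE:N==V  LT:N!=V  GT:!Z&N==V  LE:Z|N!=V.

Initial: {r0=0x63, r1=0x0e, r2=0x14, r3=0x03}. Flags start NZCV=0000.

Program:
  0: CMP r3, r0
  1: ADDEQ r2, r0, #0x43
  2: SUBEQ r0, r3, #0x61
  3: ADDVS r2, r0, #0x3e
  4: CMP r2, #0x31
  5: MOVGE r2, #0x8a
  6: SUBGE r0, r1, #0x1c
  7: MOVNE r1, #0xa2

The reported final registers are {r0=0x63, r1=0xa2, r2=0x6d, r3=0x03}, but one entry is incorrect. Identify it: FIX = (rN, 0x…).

[0] flags=1000 → (cmp)
[1] flags=1000 EQ?F → skip
[2] flags=1000 EQ?F → skip
[3] flags=1000 VS?F → skip
[4] flags=1000 → (cmp)
[5] flags=1000 GE?F → skip
[6] flags=1000 GE?F → skip
[7] flags=1000 NE?T → r1=0xa2

FIX = (r2, 0x14)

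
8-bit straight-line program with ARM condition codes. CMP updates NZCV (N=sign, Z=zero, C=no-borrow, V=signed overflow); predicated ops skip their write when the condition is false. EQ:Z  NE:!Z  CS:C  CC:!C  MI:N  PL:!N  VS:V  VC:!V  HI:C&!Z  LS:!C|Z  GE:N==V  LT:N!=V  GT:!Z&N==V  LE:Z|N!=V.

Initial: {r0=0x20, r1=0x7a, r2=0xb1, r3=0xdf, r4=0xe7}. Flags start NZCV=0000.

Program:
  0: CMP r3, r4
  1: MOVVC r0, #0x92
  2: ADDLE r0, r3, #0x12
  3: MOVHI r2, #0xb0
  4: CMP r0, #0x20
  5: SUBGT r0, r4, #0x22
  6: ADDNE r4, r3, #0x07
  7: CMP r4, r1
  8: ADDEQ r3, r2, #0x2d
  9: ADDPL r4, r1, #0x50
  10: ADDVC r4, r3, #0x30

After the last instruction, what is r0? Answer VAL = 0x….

0: ✓ CMP  NZCV=1000
1: ✓ MOVVC  r0←0x92
2: ✓ ADDLE  r0←0xf1
3: · MOVHI
4: ✓ CMP  NZCV=1010
5: · SUBGT
6: ✓ ADDNE  r4←0xe6
7: ✓ CMP  NZCV=0011
8: · ADDEQ
9: ✓ ADDPL  r4←0xca
10: · ADDVC

VAL = 0xf1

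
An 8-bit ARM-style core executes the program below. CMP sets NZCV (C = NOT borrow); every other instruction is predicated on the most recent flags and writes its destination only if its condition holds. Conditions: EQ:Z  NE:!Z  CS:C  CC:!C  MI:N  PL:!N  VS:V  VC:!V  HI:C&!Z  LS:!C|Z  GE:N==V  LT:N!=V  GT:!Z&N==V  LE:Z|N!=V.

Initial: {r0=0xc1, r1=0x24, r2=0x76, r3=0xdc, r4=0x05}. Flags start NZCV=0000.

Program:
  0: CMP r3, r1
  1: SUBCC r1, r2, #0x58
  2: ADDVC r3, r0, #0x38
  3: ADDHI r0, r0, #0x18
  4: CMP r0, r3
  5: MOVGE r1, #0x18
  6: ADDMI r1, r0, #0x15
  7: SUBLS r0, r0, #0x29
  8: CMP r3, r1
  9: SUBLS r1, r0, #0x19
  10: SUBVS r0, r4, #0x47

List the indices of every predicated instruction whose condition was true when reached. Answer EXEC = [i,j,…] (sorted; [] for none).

[0] flags=1010 → (cmp)
[1] flags=1010 CC?F → skip
[2] flags=1010 VC?T → r3=0xf9
[3] flags=1010 HI?T → r0=0xd9
[4] flags=1000 → (cmp)
[5] flags=1000 GE?F → skip
[6] flags=1000 MI?T → r1=0xee
[7] flags=1000 LS?T → r0=0xb0
[8] flags=0010 → (cmp)
[9] flags=0010 LS?F → skip
[10] flags=0010 VS?F → skip

EXEC = [2,3,6,7]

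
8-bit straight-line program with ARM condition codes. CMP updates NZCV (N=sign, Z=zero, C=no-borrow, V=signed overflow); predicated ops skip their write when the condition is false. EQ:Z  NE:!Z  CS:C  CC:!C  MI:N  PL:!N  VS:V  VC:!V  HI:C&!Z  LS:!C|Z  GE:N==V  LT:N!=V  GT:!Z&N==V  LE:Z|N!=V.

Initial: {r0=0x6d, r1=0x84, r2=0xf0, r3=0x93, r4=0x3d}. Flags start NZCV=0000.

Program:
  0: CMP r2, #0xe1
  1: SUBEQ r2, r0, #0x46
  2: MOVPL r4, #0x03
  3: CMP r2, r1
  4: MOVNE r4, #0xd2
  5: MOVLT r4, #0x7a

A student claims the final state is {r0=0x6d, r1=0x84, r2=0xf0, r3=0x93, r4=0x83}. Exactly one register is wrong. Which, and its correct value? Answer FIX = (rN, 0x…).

0: ✓ CMP  NZCV=0010
1: · SUBEQ
2: ✓ MOVPL  r4←0x03
3: ✓ CMP  NZCV=0010
4: ✓ MOVNE  r4←0xd2
5: · MOVLT

FIX = (r4, 0xd2)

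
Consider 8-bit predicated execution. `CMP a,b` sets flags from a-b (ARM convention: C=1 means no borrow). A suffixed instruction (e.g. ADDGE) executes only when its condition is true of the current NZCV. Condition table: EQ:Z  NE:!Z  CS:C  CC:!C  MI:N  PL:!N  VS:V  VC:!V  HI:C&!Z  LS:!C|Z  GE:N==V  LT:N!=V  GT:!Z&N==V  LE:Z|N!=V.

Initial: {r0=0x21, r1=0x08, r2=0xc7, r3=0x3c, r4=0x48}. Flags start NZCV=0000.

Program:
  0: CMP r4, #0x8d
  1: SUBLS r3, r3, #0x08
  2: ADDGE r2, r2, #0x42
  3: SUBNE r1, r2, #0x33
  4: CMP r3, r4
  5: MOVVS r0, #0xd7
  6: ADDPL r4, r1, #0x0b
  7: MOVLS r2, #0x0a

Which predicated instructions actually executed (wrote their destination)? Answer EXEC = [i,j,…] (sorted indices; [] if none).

EXEC = [1,2,3,7]

0: ✓ CMP  NZCV=1001
1: ✓ SUBLS  r3←0x34
2: ✓ ADDGE  r2←0x09
3: ✓ SUBNE  r1←0xd6
4: ✓ CMP  NZCV=1000
5: · MOVVS
6: · ADDPL
7: ✓ MOVLS  r2←0x0a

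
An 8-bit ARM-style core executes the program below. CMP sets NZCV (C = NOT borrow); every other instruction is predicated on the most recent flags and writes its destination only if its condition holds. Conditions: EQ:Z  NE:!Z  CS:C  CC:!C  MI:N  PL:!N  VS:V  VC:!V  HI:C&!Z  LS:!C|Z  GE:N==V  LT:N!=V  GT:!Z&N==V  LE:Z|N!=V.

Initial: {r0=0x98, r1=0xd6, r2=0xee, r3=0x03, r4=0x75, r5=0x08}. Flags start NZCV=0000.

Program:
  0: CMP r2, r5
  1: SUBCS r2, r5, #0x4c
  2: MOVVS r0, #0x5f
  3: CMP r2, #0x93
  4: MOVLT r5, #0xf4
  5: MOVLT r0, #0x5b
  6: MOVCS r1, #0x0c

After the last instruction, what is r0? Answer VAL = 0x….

0: ✓ CMP  NZCV=1010
1: ✓ SUBCS  r2←0xbc
2: · MOVVS
3: ✓ CMP  NZCV=0010
4: · MOVLT
5: · MOVLT
6: ✓ MOVCS  r1←0x0c

VAL = 0x98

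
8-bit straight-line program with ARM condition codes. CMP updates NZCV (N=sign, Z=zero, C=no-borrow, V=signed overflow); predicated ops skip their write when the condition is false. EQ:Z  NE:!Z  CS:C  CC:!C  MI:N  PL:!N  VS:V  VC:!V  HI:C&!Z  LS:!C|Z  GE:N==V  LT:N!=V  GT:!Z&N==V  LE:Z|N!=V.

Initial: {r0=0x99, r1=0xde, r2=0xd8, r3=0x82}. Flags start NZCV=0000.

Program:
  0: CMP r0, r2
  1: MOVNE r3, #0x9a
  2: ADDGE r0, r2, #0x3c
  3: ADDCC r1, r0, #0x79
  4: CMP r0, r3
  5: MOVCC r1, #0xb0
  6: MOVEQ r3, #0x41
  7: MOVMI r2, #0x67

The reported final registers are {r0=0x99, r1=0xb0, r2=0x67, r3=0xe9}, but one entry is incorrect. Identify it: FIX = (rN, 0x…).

FIX = (r3, 0x9a)

[0] flags=1000 → (cmp)
[1] flags=1000 NE?T → r3=0x9a
[2] flags=1000 GE?F → skip
[3] flags=1000 CC?T → r1=0x12
[4] flags=1000 → (cmp)
[5] flags=1000 CC?T → r1=0xb0
[6] flags=1000 EQ?F → skip
[7] flags=1000 MI?T → r2=0x67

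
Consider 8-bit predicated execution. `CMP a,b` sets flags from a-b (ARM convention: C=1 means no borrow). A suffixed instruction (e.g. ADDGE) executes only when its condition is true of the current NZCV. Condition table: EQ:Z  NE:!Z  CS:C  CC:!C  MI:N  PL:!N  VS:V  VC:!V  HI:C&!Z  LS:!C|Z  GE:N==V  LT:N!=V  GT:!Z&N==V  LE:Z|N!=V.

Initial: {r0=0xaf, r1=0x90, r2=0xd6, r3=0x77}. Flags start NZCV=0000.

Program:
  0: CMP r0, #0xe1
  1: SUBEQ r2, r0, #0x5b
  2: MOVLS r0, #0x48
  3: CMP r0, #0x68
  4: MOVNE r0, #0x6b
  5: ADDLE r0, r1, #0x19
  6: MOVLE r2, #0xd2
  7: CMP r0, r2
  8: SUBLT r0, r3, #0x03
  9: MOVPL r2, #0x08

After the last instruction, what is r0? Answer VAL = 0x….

0: ✓ CMP  NZCV=1000
1: · SUBEQ
2: ✓ MOVLS  r0←0x48
3: ✓ CMP  NZCV=1000
4: ✓ MOVNE  r0←0x6b
5: ✓ ADDLE  r0←0xa9
6: ✓ MOVLE  r2←0xd2
7: ✓ CMP  NZCV=1000
8: ✓ SUBLT  r0←0x74
9: · MOVPL

VAL = 0x74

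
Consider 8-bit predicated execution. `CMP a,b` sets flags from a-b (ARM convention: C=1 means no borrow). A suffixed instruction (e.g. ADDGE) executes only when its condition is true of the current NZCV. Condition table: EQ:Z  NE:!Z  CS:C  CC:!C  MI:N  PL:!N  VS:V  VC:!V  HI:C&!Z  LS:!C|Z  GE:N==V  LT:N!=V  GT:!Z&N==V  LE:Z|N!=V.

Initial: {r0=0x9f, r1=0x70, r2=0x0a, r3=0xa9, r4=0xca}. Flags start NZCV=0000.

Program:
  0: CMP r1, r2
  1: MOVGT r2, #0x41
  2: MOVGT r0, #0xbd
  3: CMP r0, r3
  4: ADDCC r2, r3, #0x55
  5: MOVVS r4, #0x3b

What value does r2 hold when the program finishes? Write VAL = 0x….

[0] flags=0010 → (cmp)
[1] flags=0010 GT?T → r2=0x41
[2] flags=0010 GT?T → r0=0xbd
[3] flags=0010 → (cmp)
[4] flags=0010 CC?F → skip
[5] flags=0010 VS?F → skip

VAL = 0x41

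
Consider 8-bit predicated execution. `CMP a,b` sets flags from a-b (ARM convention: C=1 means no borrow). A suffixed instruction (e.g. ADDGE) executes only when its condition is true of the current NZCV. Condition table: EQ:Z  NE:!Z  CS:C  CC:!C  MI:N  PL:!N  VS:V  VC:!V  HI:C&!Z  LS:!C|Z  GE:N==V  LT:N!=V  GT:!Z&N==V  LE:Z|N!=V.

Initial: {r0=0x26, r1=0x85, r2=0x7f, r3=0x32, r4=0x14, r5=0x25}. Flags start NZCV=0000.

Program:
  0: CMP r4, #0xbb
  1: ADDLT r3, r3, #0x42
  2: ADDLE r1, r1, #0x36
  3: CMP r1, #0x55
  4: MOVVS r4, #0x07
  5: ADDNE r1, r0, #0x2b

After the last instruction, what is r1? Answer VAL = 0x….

VAL = 0x51

0: ✓ CMP  NZCV=0000
1: · ADDLT
2: · ADDLE
3: ✓ CMP  NZCV=0011
4: ✓ MOVVS  r4←0x07
5: ✓ ADDNE  r1←0x51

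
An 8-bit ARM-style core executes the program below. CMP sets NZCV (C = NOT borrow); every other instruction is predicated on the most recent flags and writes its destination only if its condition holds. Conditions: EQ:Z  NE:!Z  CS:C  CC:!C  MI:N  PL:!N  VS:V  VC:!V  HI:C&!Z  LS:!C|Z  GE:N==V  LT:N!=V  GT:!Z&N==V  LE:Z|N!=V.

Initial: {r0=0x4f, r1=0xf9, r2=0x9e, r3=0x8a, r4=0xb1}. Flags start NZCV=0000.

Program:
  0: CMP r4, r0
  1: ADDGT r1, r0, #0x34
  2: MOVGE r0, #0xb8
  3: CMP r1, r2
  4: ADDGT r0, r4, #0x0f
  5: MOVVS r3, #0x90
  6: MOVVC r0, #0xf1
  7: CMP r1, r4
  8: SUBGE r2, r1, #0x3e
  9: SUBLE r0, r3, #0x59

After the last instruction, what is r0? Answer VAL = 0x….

VAL = 0xf1

[0] flags=0011 → (cmp)
[1] flags=0011 GT?F → skip
[2] flags=0011 GE?F → skip
[3] flags=0010 → (cmp)
[4] flags=0010 GT?T → r0=0xc0
[5] flags=0010 VS?F → skip
[6] flags=0010 VC?T → r0=0xf1
[7] flags=0010 → (cmp)
[8] flags=0010 GE?T → r2=0xbb
[9] flags=0010 LE?F → skip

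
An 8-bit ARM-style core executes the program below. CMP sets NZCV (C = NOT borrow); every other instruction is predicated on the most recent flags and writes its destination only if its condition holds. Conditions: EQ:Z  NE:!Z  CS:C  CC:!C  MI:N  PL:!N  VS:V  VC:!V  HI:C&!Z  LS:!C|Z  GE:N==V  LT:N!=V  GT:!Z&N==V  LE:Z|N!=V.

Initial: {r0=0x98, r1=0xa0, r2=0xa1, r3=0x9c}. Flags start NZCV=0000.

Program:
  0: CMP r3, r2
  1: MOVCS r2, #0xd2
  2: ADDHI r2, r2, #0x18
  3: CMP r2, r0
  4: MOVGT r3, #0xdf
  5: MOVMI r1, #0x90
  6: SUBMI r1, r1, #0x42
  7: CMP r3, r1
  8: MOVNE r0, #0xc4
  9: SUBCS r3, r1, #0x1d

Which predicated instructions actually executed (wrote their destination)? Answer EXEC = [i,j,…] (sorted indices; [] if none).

EXEC = [4,8,9]

0: ✓ CMP  NZCV=1000
1: · MOVCS
2: · ADDHI
3: ✓ CMP  NZCV=0010
4: ✓ MOVGT  r3←0xdf
5: · MOVMI
6: · SUBMI
7: ✓ CMP  NZCV=0010
8: ✓ MOVNE  r0←0xc4
9: ✓ SUBCS  r3←0x83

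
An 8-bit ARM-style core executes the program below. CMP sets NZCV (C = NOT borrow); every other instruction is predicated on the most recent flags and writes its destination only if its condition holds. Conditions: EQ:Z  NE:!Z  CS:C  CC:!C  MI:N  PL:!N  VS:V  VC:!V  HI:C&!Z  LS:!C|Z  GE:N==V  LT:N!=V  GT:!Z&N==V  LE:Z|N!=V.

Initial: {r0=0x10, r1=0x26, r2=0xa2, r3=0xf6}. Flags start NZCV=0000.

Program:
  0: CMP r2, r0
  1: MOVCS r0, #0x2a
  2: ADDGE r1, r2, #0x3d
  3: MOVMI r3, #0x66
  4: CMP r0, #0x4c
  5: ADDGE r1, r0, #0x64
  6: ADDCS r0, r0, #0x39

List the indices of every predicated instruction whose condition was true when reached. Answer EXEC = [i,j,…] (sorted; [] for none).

[0] flags=1010 → (cmp)
[1] flags=1010 CS?T → r0=0x2a
[2] flags=1010 GE?F → skip
[3] flags=1010 MI?T → r3=0x66
[4] flags=1000 → (cmp)
[5] flags=1000 GE?F → skip
[6] flags=1000 CS?F → skip

EXEC = [1,3]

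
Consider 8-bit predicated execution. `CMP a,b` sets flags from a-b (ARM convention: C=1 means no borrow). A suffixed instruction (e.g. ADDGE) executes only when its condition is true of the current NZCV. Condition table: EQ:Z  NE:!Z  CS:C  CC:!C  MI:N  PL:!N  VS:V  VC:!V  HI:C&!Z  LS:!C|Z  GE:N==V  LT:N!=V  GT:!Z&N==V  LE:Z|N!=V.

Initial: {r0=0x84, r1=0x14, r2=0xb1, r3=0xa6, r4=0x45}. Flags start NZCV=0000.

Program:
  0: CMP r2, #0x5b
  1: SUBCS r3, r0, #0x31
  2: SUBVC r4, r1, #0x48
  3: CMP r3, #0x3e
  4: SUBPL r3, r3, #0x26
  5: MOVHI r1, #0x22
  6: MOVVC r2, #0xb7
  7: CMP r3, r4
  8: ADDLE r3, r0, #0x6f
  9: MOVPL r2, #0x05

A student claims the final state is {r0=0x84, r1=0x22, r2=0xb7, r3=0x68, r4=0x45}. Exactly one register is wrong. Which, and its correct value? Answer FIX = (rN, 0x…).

[0] flags=0011 → (cmp)
[1] flags=0011 CS?T → r3=0x53
[2] flags=0011 VC?F → skip
[3] flags=0010 → (cmp)
[4] flags=0010 PL?T → r3=0x2d
[5] flags=0010 HI?T → r1=0x22
[6] flags=0010 VC?T → r2=0xb7
[7] flags=1000 → (cmp)
[8] flags=1000 LE?T → r3=0xf3
[9] flags=1000 PL?F → skip

FIX = (r3, 0xf3)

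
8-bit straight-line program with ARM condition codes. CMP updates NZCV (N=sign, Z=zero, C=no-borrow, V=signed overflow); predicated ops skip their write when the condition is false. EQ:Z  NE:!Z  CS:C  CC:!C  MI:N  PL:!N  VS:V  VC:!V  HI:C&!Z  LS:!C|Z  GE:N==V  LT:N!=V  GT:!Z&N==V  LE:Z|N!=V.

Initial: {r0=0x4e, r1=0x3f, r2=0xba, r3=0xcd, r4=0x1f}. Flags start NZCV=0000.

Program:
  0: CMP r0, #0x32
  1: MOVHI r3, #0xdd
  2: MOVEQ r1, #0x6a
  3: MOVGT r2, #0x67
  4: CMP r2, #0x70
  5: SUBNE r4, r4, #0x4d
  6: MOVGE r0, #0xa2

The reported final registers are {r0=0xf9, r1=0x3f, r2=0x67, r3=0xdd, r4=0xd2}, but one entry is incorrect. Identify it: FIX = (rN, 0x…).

[0] flags=0010 → (cmp)
[1] flags=0010 HI?T → r3=0xdd
[2] flags=0010 EQ?F → skip
[3] flags=0010 GT?T → r2=0x67
[4] flags=1000 → (cmp)
[5] flags=1000 NE?T → r4=0xd2
[6] flags=1000 GE?F → skip

FIX = (r0, 0x4e)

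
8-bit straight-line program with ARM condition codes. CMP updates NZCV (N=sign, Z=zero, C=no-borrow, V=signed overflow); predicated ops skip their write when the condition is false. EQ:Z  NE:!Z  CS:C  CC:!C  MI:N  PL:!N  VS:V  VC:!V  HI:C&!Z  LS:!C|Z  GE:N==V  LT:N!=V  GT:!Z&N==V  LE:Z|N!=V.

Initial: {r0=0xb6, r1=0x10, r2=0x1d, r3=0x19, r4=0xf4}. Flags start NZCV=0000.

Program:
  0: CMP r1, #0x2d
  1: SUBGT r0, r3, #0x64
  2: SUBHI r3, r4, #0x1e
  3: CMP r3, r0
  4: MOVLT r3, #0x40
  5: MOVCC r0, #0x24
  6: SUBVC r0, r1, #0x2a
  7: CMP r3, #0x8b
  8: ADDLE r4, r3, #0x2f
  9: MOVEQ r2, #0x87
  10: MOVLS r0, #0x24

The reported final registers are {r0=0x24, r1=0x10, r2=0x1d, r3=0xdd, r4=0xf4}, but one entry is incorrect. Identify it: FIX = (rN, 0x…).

[0] flags=1000 → (cmp)
[1] flags=1000 GT?F → skip
[2] flags=1000 HI?F → skip
[3] flags=0000 → (cmp)
[4] flags=0000 LT?F → skip
[5] flags=0000 CC?T → r0=0x24
[6] flags=0000 VC?T → r0=0xe6
[7] flags=1001 → (cmp)
[8] flags=1001 LE?F → skip
[9] flags=1001 EQ?F → skip
[10] flags=1001 LS?T → r0=0x24

FIX = (r3, 0x19)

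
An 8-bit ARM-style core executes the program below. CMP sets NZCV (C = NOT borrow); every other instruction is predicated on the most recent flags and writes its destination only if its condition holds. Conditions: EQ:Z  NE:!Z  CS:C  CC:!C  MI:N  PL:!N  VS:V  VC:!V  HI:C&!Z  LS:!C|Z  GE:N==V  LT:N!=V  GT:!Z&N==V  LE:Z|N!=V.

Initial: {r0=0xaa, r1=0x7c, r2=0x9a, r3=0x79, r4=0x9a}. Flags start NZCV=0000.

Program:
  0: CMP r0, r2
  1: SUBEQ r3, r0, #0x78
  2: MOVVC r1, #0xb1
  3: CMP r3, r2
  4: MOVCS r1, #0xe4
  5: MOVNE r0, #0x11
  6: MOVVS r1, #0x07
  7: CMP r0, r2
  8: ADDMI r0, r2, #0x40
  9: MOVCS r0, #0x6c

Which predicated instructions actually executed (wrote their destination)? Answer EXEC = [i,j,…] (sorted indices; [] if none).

[0] flags=0010 → (cmp)
[1] flags=0010 EQ?F → skip
[2] flags=0010 VC?T → r1=0xb1
[3] flags=1001 → (cmp)
[4] flags=1001 CS?F → skip
[5] flags=1001 NE?T → r0=0x11
[6] flags=1001 VS?T → r1=0x07
[7] flags=0000 → (cmp)
[8] flags=0000 MI?F → skip
[9] flags=0000 CS?F → skip

EXEC = [2,5,6]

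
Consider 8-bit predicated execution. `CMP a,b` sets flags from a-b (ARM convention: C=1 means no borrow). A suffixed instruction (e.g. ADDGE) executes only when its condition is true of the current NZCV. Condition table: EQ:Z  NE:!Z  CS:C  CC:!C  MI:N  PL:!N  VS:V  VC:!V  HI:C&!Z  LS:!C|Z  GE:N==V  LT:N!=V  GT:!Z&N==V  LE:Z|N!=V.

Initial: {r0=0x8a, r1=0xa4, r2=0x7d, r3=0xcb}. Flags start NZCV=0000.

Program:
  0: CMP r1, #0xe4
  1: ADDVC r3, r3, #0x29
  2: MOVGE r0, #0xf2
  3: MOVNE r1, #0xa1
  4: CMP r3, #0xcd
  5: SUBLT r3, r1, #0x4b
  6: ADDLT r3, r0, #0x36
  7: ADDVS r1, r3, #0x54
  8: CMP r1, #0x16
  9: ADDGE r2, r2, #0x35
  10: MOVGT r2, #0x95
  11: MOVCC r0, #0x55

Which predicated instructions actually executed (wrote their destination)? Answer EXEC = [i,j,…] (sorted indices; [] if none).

EXEC = [1,3]

0: ✓ CMP  NZCV=1000
1: ✓ ADDVC  r3←0xf4
2: · MOVGE
3: ✓ MOVNE  r1←0xa1
4: ✓ CMP  NZCV=0010
5: · SUBLT
6: · ADDLT
7: · ADDVS
8: ✓ CMP  NZCV=1010
9: · ADDGE
10: · MOVGT
11: · MOVCC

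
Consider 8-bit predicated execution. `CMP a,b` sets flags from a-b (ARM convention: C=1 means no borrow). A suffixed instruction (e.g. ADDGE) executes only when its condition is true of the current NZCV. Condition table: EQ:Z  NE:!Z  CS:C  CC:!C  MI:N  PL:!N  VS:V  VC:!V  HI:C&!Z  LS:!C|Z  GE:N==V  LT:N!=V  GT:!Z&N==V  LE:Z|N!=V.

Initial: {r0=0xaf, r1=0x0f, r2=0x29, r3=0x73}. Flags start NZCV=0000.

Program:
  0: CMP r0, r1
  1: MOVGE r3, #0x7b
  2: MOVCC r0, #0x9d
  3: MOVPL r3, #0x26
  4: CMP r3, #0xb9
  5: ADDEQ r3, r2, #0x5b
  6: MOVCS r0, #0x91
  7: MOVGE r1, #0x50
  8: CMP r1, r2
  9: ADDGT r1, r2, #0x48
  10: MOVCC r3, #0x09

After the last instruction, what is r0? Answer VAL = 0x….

0: ✓ CMP  NZCV=1010
1: · MOVGE
2: · MOVCC
3: · MOVPL
4: ✓ CMP  NZCV=1001
5: · ADDEQ
6: · MOVCS
7: ✓ MOVGE  r1←0x50
8: ✓ CMP  NZCV=0010
9: ✓ ADDGT  r1←0x71
10: · MOVCC

VAL = 0xaf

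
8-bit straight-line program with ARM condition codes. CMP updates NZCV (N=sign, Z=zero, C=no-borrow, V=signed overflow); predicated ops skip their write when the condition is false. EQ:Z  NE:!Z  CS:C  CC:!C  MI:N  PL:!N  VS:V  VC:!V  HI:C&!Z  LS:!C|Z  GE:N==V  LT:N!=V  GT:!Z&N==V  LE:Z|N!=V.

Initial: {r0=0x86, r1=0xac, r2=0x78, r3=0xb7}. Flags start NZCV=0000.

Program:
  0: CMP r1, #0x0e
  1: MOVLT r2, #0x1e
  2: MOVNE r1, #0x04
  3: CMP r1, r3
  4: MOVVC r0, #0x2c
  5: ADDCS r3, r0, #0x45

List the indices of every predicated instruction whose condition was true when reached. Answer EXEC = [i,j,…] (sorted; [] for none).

0: ✓ CMP  NZCV=1010
1: ✓ MOVLT  r2←0x1e
2: ✓ MOVNE  r1←0x04
3: ✓ CMP  NZCV=0000
4: ✓ MOVVC  r0←0x2c
5: · ADDCS

EXEC = [1,2,4]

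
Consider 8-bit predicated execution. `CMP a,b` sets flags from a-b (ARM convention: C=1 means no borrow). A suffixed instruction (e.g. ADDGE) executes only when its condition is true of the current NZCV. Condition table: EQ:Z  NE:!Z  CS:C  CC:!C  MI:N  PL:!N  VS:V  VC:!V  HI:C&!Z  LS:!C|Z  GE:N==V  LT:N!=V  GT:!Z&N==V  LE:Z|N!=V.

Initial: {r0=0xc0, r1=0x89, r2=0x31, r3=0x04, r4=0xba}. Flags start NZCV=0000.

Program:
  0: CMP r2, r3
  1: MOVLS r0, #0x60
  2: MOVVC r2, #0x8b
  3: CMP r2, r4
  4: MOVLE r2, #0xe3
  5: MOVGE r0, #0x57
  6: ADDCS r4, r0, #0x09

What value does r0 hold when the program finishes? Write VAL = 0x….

0: ✓ CMP  NZCV=0010
1: · MOVLS
2: ✓ MOVVC  r2←0x8b
3: ✓ CMP  NZCV=1000
4: ✓ MOVLE  r2←0xe3
5: · MOVGE
6: · ADDCS

VAL = 0xc0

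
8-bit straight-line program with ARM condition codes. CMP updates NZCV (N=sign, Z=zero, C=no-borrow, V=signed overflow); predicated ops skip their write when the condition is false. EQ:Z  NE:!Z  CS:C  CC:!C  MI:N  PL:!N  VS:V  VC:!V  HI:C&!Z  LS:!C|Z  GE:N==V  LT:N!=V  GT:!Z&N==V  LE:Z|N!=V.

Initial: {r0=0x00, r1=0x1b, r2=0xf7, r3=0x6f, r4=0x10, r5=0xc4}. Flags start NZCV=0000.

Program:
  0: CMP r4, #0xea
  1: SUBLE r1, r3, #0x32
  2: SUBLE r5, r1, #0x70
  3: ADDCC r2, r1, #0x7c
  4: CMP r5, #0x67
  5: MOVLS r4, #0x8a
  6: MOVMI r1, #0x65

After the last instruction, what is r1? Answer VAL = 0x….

0: ✓ CMP  NZCV=0000
1: · SUBLE
2: · SUBLE
3: ✓ ADDCC  r2←0x97
4: ✓ CMP  NZCV=0011
5: · MOVLS
6: · MOVMI

VAL = 0x1b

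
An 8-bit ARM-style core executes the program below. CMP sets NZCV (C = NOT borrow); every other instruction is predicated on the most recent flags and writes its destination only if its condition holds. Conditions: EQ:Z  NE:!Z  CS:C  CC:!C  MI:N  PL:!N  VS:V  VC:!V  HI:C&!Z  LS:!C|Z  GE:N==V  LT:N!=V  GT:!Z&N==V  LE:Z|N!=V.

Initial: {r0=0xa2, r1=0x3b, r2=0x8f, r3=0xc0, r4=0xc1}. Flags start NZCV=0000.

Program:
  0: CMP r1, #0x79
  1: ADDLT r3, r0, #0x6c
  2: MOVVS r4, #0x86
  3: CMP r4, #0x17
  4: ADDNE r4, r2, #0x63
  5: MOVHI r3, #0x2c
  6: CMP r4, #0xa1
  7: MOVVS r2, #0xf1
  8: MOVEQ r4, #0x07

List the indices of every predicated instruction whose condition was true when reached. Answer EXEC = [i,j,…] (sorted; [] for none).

EXEC = [1,4,5]

0: ✓ CMP  NZCV=1000
1: ✓ ADDLT  r3←0x0e
2: · MOVVS
3: ✓ CMP  NZCV=1010
4: ✓ ADDNE  r4←0xf2
5: ✓ MOVHI  r3←0x2c
6: ✓ CMP  NZCV=0010
7: · MOVVS
8: · MOVEQ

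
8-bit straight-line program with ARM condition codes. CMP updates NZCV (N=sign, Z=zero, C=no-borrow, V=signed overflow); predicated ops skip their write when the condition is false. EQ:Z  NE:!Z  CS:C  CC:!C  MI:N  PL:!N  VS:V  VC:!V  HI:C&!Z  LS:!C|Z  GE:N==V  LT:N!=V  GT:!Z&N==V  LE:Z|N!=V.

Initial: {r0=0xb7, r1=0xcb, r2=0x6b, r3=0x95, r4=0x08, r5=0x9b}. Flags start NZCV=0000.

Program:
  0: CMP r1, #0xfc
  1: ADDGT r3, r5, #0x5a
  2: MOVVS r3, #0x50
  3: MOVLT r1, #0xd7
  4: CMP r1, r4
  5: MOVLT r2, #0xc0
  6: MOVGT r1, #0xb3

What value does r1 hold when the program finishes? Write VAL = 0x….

VAL = 0xd7

[0] flags=1000 → (cmp)
[1] flags=1000 GT?F → skip
[2] flags=1000 VS?F → skip
[3] flags=1000 LT?T → r1=0xd7
[4] flags=1010 → (cmp)
[5] flags=1010 LT?T → r2=0xc0
[6] flags=1010 GT?F → skip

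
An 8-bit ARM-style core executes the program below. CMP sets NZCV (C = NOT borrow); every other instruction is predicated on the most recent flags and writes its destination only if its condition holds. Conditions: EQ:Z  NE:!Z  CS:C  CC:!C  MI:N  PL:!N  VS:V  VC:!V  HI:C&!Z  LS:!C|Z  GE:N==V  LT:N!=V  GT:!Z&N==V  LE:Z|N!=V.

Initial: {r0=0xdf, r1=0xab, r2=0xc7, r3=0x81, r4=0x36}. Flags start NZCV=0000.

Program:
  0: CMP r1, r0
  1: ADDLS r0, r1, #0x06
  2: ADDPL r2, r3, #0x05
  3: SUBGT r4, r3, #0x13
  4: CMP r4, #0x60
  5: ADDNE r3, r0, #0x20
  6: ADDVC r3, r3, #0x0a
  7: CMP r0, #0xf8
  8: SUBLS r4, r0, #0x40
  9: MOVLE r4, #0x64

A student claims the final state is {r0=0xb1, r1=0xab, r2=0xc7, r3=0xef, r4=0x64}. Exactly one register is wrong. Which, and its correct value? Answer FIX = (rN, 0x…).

FIX = (r3, 0xdb)

0: ✓ CMP  NZCV=1000
1: ✓ ADDLS  r0←0xb1
2: · ADDPL
3: · SUBGT
4: ✓ CMP  NZCV=1000
5: ✓ ADDNE  r3←0xd1
6: ✓ ADDVC  r3←0xdb
7: ✓ CMP  NZCV=1000
8: ✓ SUBLS  r4←0x71
9: ✓ MOVLE  r4←0x64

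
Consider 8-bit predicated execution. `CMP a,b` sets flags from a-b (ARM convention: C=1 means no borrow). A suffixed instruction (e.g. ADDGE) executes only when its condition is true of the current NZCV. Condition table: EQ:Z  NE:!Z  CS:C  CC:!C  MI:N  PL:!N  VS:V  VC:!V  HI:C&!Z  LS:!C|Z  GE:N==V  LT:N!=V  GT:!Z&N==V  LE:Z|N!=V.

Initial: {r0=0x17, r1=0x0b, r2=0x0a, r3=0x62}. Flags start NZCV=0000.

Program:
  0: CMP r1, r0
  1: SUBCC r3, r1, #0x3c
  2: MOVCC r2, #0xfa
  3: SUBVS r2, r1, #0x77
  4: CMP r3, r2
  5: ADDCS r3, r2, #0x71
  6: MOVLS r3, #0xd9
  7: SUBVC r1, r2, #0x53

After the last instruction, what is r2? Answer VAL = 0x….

VAL = 0xfa

[0] flags=1000 → (cmp)
[1] flags=1000 CC?T → r3=0xcf
[2] flags=1000 CC?T → r2=0xfa
[3] flags=1000 VS?F → skip
[4] flags=1000 → (cmp)
[5] flags=1000 CS?F → skip
[6] flags=1000 LS?T → r3=0xd9
[7] flags=1000 VC?T → r1=0xa7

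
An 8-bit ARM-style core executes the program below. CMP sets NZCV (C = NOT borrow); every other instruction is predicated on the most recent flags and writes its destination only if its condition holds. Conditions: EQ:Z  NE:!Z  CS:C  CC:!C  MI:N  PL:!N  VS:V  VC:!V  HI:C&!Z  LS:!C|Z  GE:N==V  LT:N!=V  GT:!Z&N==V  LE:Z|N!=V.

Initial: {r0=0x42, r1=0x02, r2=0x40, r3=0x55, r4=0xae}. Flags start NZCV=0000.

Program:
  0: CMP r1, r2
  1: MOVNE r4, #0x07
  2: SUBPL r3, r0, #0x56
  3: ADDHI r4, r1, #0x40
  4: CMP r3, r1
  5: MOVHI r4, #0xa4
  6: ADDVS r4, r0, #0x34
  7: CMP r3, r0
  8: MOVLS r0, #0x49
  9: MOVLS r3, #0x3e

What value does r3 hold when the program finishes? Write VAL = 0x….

0: ✓ CMP  NZCV=1000
1: ✓ MOVNE  r4←0x07
2: · SUBPL
3: · ADDHI
4: ✓ CMP  NZCV=0010
5: ✓ MOVHI  r4←0xa4
6: · ADDVS
7: ✓ CMP  NZCV=0010
8: · MOVLS
9: · MOVLS

VAL = 0x55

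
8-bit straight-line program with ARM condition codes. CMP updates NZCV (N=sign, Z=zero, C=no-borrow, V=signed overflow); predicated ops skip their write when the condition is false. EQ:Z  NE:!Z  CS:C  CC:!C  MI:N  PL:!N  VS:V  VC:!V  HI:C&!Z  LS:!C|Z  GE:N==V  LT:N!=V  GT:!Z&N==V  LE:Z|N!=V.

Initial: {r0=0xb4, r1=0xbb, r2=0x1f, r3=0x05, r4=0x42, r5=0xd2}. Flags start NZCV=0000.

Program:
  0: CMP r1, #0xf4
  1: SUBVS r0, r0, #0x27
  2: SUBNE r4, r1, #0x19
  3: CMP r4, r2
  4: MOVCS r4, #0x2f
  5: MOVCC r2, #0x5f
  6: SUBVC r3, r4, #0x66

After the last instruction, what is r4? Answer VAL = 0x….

VAL = 0x2f

[0] flags=1000 → (cmp)
[1] flags=1000 VS?F → skip
[2] flags=1000 NE?T → r4=0xa2
[3] flags=1010 → (cmp)
[4] flags=1010 CS?T → r4=0x2f
[5] flags=1010 CC?F → skip
[6] flags=1010 VC?T → r3=0xc9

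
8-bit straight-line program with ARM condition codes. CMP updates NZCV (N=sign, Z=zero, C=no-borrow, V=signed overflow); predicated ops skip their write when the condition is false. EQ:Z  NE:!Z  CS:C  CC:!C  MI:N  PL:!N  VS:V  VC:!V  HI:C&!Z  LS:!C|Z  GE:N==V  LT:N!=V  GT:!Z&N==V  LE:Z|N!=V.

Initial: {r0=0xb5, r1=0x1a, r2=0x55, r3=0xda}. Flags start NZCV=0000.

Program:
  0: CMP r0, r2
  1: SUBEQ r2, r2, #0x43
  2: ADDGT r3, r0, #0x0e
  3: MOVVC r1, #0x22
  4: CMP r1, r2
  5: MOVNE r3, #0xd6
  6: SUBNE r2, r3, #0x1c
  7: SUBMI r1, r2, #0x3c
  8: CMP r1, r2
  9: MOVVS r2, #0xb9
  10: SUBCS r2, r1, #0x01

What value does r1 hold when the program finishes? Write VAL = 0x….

VAL = 0x7e

[0] flags=0011 → (cmp)
[1] flags=0011 EQ?F → skip
[2] flags=0011 GT?F → skip
[3] flags=0011 VC?F → skip
[4] flags=1000 → (cmp)
[5] flags=1000 NE?T → r3=0xd6
[6] flags=1000 NE?T → r2=0xba
[7] flags=1000 MI?T → r1=0x7e
[8] flags=1001 → (cmp)
[9] flags=1001 VS?T → r2=0xb9
[10] flags=1001 CS?F → skip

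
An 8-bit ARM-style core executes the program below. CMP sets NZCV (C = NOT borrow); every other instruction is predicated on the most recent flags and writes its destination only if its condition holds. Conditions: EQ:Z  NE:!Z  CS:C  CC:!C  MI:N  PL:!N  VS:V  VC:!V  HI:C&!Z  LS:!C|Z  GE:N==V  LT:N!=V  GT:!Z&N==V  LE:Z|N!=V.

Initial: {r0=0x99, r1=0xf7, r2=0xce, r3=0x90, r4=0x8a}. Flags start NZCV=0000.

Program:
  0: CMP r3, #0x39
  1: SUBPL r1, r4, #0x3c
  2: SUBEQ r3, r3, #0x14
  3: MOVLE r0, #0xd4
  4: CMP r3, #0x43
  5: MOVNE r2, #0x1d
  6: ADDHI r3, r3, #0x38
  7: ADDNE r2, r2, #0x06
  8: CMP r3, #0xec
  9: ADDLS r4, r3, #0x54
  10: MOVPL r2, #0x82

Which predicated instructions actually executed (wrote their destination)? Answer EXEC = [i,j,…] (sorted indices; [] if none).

0: ✓ CMP  NZCV=0011
1: ✓ SUBPL  r1←0x4e
2: · SUBEQ
3: ✓ MOVLE  r0←0xd4
4: ✓ CMP  NZCV=0011
5: ✓ MOVNE  r2←0x1d
6: ✓ ADDHI  r3←0xc8
7: ✓ ADDNE  r2←0x23
8: ✓ CMP  NZCV=1000
9: ✓ ADDLS  r4←0x1c
10: · MOVPL

EXEC = [1,3,5,6,7,9]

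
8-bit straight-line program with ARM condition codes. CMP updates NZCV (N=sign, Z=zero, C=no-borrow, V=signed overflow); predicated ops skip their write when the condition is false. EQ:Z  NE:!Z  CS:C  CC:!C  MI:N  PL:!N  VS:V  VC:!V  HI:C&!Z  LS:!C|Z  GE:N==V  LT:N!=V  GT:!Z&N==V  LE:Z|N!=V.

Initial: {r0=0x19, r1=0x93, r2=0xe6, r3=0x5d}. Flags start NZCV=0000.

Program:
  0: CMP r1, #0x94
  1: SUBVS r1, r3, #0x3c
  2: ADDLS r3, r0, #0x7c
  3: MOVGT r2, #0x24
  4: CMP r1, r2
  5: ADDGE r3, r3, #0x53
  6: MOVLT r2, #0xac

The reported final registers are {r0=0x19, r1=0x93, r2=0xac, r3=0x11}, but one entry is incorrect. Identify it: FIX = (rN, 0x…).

FIX = (r3, 0x95)

0: ✓ CMP  NZCV=1000
1: · SUBVS
2: ✓ ADDLS  r3←0x95
3: · MOVGT
4: ✓ CMP  NZCV=1000
5: · ADDGE
6: ✓ MOVLT  r2←0xac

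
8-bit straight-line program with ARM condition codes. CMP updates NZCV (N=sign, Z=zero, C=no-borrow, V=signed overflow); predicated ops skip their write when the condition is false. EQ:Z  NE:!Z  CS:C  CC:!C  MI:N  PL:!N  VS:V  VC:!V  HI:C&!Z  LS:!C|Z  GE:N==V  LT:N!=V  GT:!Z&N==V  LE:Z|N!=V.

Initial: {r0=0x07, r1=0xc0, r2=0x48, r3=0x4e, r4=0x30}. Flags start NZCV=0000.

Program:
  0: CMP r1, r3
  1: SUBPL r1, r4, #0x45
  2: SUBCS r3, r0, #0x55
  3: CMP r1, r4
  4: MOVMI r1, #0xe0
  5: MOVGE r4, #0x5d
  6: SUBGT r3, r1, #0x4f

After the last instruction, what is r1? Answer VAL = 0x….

0: ✓ CMP  NZCV=0011
1: ✓ SUBPL  r1←0xeb
2: ✓ SUBCS  r3←0xb2
3: ✓ CMP  NZCV=1010
4: ✓ MOVMI  r1←0xe0
5: · MOVGE
6: · SUBGT

VAL = 0xe0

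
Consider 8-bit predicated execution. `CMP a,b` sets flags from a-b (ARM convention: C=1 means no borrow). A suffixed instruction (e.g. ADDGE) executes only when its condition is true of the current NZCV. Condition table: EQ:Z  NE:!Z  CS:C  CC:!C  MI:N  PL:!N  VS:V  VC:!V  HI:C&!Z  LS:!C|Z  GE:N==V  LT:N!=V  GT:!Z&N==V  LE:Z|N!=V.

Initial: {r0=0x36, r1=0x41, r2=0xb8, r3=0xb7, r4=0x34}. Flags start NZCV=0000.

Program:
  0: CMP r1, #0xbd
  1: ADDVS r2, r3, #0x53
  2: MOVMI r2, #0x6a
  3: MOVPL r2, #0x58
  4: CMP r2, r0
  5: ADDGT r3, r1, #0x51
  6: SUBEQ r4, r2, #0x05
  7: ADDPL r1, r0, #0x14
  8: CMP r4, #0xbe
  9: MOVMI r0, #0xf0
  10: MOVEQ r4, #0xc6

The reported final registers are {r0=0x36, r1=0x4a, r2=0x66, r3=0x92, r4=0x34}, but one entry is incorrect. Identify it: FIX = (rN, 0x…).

FIX = (r2, 0x6a)

[0] flags=1001 → (cmp)
[1] flags=1001 VS?T → r2=0x0a
[2] flags=1001 MI?T → r2=0x6a
[3] flags=1001 PL?F → skip
[4] flags=0010 → (cmp)
[5] flags=0010 GT?T → r3=0x92
[6] flags=0010 EQ?F → skip
[7] flags=0010 PL?T → r1=0x4a
[8] flags=0000 → (cmp)
[9] flags=0000 MI?F → skip
[10] flags=0000 EQ?F → skip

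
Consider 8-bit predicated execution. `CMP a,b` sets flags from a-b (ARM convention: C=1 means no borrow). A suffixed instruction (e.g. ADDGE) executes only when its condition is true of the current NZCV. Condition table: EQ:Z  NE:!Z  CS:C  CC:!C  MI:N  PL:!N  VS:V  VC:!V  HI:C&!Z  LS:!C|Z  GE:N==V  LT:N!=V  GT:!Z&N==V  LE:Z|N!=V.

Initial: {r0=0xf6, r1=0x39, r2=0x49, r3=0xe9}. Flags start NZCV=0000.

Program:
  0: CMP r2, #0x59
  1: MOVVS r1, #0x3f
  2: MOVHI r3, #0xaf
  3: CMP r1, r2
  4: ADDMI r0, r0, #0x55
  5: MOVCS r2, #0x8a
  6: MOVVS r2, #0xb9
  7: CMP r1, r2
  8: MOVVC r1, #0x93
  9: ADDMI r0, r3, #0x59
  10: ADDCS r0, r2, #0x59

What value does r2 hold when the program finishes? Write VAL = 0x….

0: ✓ CMP  NZCV=1000
1: · MOVVS
2: · MOVHI
3: ✓ CMP  NZCV=1000
4: ✓ ADDMI  r0←0x4b
5: · MOVCS
6: · MOVVS
7: ✓ CMP  NZCV=1000
8: ✓ MOVVC  r1←0x93
9: ✓ ADDMI  r0←0x42
10: · ADDCS

VAL = 0x49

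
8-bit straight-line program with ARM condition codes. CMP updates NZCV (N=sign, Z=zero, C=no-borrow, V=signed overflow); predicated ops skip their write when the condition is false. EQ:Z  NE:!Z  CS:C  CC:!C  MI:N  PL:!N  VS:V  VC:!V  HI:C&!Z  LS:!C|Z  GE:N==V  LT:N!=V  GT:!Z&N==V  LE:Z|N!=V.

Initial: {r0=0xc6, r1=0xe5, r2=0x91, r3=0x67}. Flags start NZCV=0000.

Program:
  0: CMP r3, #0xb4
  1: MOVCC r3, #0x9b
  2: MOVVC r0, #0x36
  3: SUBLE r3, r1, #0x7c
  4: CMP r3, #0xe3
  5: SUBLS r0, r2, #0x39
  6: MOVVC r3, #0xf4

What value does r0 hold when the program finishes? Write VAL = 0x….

VAL = 0x58

0: ✓ CMP  NZCV=1001
1: ✓ MOVCC  r3←0x9b
2: · MOVVC
3: · SUBLE
4: ✓ CMP  NZCV=1000
5: ✓ SUBLS  r0←0x58
6: ✓ MOVVC  r3←0xf4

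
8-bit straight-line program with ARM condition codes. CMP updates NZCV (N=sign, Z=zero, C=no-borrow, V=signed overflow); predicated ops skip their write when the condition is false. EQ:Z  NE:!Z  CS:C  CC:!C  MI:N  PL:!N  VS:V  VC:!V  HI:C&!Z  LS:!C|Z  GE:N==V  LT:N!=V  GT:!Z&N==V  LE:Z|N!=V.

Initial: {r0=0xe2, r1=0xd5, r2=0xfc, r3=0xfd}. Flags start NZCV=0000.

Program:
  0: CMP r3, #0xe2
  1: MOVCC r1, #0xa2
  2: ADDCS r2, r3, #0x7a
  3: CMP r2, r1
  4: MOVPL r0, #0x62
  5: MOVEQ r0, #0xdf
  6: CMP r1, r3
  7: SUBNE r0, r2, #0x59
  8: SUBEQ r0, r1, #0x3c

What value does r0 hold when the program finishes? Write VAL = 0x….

[0] flags=0010 → (cmp)
[1] flags=0010 CC?F → skip
[2] flags=0010 CS?T → r2=0x77
[3] flags=1001 → (cmp)
[4] flags=1001 PL?F → skip
[5] flags=1001 EQ?F → skip
[6] flags=1000 → (cmp)
[7] flags=1000 NE?T → r0=0x1e
[8] flags=1000 EQ?F → skip

VAL = 0x1e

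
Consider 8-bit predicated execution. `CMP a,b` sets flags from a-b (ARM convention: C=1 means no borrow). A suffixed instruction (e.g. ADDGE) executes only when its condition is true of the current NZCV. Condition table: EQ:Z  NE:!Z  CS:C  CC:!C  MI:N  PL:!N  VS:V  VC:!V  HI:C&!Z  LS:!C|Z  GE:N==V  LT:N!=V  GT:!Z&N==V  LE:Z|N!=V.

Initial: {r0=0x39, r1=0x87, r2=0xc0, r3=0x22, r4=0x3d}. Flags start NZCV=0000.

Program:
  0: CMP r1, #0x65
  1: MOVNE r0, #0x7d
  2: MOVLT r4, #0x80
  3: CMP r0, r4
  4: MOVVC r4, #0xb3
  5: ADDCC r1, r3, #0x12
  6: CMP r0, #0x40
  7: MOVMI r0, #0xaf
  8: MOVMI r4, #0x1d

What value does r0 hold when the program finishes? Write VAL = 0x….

VAL = 0x7d

0: ✓ CMP  NZCV=0011
1: ✓ MOVNE  r0←0x7d
2: ✓ MOVLT  r4←0x80
3: ✓ CMP  NZCV=1001
4: · MOVVC
5: ✓ ADDCC  r1←0x34
6: ✓ CMP  NZCV=0010
7: · MOVMI
8: · MOVMI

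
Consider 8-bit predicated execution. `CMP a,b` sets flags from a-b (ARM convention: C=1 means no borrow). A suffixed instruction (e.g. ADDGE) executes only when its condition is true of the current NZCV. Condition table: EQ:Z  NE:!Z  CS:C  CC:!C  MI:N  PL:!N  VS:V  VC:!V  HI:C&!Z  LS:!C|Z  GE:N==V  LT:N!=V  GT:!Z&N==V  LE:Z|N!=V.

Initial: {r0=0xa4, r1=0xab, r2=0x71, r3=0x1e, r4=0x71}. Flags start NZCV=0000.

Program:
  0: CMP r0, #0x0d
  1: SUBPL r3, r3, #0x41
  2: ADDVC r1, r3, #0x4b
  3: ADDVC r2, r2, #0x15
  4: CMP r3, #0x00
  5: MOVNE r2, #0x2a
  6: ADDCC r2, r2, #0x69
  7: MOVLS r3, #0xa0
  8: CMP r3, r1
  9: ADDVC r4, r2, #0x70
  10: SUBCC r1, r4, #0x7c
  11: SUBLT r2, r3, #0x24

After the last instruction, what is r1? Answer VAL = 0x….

VAL = 0x1e

[0] flags=1010 → (cmp)
[1] flags=1010 PL?F → skip
[2] flags=1010 VC?T → r1=0x69
[3] flags=1010 VC?T → r2=0x86
[4] flags=0010 → (cmp)
[5] flags=0010 NE?T → r2=0x2a
[6] flags=0010 CC?F → skip
[7] flags=0010 LS?F → skip
[8] flags=1000 → (cmp)
[9] flags=1000 VC?T → r4=0x9a
[10] flags=1000 CC?T → r1=0x1e
[11] flags=1000 LT?T → r2=0xfa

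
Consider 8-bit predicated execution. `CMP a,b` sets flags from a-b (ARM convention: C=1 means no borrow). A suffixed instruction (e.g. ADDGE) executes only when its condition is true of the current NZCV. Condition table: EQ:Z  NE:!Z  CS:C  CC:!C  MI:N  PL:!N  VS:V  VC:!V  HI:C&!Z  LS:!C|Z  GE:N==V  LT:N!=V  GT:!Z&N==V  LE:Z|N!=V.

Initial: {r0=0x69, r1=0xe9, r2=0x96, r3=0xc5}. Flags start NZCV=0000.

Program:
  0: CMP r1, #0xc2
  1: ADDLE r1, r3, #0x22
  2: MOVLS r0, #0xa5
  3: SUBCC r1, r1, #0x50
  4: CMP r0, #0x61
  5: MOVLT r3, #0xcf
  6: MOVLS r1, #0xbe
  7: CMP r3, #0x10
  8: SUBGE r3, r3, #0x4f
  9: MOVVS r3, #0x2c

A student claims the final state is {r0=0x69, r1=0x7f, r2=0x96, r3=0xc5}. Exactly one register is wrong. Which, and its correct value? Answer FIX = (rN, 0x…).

0: ✓ CMP  NZCV=0010
1: · ADDLE
2: · MOVLS
3: · SUBCC
4: ✓ CMP  NZCV=0010
5: · MOVLT
6: · MOVLS
7: ✓ CMP  NZCV=1010
8: · SUBGE
9: · MOVVS

FIX = (r1, 0xe9)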